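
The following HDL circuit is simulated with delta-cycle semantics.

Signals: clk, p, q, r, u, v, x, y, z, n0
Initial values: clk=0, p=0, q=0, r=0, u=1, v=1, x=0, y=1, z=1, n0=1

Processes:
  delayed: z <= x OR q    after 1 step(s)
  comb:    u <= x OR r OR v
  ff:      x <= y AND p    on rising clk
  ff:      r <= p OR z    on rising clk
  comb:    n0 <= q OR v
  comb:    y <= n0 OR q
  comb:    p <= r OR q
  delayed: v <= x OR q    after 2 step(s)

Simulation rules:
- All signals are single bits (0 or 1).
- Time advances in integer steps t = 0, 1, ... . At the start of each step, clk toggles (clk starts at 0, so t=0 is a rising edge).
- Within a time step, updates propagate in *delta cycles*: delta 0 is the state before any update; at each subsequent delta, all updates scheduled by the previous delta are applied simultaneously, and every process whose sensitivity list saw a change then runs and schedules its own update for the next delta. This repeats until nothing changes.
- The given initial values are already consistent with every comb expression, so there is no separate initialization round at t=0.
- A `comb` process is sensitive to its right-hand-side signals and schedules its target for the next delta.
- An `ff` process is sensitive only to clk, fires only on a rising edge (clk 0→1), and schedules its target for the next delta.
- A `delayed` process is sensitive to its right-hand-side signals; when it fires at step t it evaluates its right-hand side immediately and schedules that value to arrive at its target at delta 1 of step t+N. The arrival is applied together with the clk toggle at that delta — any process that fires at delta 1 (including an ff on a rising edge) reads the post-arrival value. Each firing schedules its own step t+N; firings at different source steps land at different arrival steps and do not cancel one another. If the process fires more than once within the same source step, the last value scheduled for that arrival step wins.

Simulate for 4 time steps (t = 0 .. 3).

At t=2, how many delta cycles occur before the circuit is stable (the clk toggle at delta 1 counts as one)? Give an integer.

2

t0.Δ0 y=1 q=0 x=0 u=1 r=0 n0=1 p=0 clk=0 v=1 z=1
t0.Δ1 y=1 q=0 x=0 u=1 r=0 n0=1 p=0 clk=1 v=1 z=1
t0.Δ2 y=1 q=0 x=0 u=1 r=1 n0=1 p=0 clk=1 v=1 z=1
t0.Δ3 y=1 q=0 x=0 u=1 r=1 n0=1 p=1 clk=1 v=1 z=1
t1.Δ0 y=1 q=0 x=0 u=1 r=1 n0=1 p=1 clk=1 v=1 z=1
t1.Δ1 y=1 q=0 x=0 u=1 r=1 n0=1 p=1 clk=0 v=1 z=1
t2.Δ0 y=1 q=0 x=0 u=1 r=1 n0=1 p=1 clk=0 v=1 z=1
t2.Δ1 y=1 q=0 x=0 u=1 r=1 n0=1 p=1 clk=1 v=1 z=1
t2.Δ2 y=1 q=0 x=1 u=1 r=1 n0=1 p=1 clk=1 v=1 z=1
t3.Δ0 y=1 q=0 x=1 u=1 r=1 n0=1 p=1 clk=1 v=1 z=1
t3.Δ1 y=1 q=0 x=1 u=1 r=1 n0=1 p=1 clk=0 v=1 z=1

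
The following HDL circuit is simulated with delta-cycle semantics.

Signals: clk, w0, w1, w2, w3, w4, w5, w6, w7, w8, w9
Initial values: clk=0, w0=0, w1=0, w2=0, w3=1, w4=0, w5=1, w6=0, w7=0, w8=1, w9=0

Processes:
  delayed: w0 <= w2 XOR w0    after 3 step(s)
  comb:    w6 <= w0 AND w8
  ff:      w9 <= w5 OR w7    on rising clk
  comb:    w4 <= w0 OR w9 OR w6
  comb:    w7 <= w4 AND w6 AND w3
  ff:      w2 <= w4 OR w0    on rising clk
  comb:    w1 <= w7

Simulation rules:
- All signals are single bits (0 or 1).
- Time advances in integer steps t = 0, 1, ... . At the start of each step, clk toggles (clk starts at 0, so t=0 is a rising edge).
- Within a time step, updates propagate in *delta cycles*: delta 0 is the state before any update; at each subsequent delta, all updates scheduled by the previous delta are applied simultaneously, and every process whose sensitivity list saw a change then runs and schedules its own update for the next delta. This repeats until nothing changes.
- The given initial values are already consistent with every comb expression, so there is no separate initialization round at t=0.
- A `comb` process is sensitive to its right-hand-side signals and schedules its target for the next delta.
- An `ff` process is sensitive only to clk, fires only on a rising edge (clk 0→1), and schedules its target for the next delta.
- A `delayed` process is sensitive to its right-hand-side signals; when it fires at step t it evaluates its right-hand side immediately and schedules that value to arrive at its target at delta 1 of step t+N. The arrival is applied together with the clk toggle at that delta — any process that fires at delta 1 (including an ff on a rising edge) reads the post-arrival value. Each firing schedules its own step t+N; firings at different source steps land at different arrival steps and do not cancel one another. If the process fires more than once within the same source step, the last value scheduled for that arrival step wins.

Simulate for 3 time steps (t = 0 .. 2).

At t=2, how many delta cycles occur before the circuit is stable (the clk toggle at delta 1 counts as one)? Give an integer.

2

[bits: w7,w6,w4,w8,w9,w1,w3,w5,w2,w0,clk]
t=0: Δ0=00010011000 Δ1=00010011001 Δ2=00011011001 Δ3=00111011001 | 3Δ
t=1: Δ0=00111011001 Δ1=00111011000 | 1Δ
t=2: Δ0=00111011000 Δ1=00111011001 Δ2=00111011101 | 2Δ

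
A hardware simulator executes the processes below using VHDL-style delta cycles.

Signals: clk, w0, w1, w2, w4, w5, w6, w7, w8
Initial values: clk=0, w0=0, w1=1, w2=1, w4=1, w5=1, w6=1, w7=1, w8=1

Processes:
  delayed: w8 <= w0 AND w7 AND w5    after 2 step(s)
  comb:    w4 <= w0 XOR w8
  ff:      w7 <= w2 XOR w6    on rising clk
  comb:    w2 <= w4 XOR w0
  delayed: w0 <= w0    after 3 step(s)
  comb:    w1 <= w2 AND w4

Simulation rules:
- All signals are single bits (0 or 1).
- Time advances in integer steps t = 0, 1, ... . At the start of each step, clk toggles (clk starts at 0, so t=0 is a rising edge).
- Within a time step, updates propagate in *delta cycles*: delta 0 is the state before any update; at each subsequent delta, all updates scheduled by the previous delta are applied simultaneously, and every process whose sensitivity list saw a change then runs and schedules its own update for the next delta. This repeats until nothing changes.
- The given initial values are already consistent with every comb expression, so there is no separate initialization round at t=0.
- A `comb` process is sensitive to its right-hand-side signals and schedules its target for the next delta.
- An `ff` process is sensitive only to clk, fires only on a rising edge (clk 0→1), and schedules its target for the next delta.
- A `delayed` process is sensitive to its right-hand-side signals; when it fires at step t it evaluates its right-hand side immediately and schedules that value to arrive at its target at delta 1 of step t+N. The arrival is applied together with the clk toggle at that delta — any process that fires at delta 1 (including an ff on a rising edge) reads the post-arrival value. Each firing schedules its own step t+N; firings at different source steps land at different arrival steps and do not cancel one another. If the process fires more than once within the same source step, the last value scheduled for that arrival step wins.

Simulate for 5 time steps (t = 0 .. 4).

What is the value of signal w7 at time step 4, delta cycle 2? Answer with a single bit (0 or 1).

1

[bits: w5,w7,w6,clk,w8,w0,w4,w2,w1]
t=0: Δ0=111010111 Δ1=111110111 Δ2=101110111 | 2Δ
t=1: Δ0=101110111 Δ1=101010111 | 1Δ
t=2: Δ0=101010111 Δ1=101100111 Δ2=101100011 Δ3=101100000 | 3Δ
t=3: Δ0=101100000 Δ1=101000000 | 1Δ
t=4: Δ0=101000000 Δ1=101100000 Δ2=111100000 | 2Δ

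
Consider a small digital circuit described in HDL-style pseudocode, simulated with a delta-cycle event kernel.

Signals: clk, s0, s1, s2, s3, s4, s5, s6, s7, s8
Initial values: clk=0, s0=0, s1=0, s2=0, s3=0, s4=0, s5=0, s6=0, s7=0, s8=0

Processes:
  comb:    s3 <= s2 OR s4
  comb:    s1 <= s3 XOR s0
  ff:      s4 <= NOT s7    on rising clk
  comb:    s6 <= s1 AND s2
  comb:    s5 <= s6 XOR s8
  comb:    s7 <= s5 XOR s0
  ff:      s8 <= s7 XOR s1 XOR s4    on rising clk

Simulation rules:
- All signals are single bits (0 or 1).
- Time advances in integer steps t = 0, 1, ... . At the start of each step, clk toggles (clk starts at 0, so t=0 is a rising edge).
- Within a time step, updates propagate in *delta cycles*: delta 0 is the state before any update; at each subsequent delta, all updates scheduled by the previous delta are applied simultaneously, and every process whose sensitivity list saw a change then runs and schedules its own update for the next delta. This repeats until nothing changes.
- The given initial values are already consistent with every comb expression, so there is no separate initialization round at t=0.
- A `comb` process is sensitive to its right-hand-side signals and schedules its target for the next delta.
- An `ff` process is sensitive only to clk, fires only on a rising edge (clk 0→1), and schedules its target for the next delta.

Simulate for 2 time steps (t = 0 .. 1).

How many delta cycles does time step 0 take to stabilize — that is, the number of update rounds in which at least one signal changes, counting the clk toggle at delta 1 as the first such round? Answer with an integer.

4

[bits: clk,s0,s8,s3,s1,s6,s2,s7,s5,s4]
t=0: Δ0=0000000000 Δ1=1000000000 Δ2=1000000001 Δ3=1001000001 Δ4=1001100001 | 4Δ
t=1: Δ0=1001100001 Δ1=0001100001 | 1Δ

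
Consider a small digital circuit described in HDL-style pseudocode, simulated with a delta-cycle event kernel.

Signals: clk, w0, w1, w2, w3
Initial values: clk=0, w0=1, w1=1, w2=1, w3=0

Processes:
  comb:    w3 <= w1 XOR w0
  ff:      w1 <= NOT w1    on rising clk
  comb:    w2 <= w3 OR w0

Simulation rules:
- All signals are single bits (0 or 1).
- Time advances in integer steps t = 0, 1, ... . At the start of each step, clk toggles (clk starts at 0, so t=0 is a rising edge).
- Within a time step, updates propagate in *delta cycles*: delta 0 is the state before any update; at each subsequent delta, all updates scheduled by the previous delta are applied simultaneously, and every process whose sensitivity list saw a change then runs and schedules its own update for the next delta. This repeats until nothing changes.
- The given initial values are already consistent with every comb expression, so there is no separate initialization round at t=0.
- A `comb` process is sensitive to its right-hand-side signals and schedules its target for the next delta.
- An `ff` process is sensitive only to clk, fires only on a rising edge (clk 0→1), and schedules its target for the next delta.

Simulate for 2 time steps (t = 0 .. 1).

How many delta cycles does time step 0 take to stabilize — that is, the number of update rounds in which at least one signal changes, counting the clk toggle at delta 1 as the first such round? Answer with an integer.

3

t=0 Δ0: clk=0 w0=1 w2=1 w1=1 w3=0
  Δ1: clk:0→1
  Δ2: w1:1→0
  Δ3: w3:0→1
  (3Δ to stable)
t=1 Δ0: clk=1 w0=1 w2=1 w1=0 w3=1
  Δ1: clk:1→0
  (1Δ to stable)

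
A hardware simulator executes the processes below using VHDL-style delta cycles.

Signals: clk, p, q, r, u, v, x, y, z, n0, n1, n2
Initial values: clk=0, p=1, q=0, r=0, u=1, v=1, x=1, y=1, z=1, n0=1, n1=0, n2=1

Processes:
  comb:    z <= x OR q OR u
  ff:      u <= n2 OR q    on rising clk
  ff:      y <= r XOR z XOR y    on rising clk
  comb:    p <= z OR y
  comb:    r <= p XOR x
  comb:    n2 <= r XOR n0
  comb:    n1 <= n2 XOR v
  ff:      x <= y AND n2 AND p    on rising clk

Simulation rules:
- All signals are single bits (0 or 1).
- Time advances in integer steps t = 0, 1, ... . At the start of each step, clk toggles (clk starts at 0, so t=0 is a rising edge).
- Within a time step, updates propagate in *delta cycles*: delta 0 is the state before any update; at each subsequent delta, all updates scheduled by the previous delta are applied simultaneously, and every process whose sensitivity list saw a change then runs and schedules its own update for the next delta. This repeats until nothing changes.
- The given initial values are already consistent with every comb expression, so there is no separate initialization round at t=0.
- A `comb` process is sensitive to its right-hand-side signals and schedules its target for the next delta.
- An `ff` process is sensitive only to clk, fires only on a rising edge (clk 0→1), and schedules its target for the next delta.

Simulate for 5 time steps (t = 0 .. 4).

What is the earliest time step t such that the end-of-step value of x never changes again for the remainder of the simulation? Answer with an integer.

2

t=0 Δ0: n2=1 z=1 x=1 clk=0 u=1 r=0 p=1 n1=0 q=0 v=1 y=1 n0=1
  Δ1: clk:0→1
  Δ2: y:1→0
  (2Δ to stable)
t=1 Δ0: n2=1 z=1 x=1 clk=1 u=1 r=0 p=1 n1=0 q=0 v=1 y=0 n0=1
  Δ1: clk:1→0
  (1Δ to stable)
t=2 Δ0: n2=1 z=1 x=1 clk=0 u=1 r=0 p=1 n1=0 q=0 v=1 y=0 n0=1
  Δ1: clk:0→1
  Δ2: x:1→0, y:0→1
  Δ3: r:0→1
  Δ4: n2:1→0
  Δ5: n1:0→1
  (5Δ to stable)
t=3 Δ0: n2=0 z=1 x=0 clk=1 u=1 r=1 p=1 n1=1 q=0 v=1 y=1 n0=1
  Δ1: clk:1→0
  (1Δ to stable)
t=4 Δ0: n2=0 z=1 x=0 clk=0 u=1 r=1 p=1 n1=1 q=0 v=1 y=1 n0=1
  Δ1: clk:0→1
  Δ2: u:1→0
  Δ3: z:1→0
  (3Δ to stable)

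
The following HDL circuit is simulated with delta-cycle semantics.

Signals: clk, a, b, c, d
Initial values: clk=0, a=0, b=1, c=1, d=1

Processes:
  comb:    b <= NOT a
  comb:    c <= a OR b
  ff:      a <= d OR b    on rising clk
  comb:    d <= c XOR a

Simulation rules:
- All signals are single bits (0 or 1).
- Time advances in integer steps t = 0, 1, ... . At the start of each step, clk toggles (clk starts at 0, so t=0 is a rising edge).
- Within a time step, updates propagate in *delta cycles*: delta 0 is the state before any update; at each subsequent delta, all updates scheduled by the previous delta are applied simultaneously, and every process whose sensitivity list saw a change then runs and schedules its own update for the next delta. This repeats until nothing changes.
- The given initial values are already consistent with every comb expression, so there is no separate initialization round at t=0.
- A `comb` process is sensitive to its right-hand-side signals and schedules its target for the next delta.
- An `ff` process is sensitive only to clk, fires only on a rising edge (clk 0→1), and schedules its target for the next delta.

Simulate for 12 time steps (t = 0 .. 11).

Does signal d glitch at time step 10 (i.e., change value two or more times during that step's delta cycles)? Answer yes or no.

yes

t0.Δ0 a=0 clk=0 b=1 c=1 d=1
t0.Δ1 a=0 clk=1 b=1 c=1 d=1
t0.Δ2 a=1 clk=1 b=1 c=1 d=1
t0.Δ3 a=1 clk=1 b=0 c=1 d=0
t1.Δ0 a=1 clk=1 b=0 c=1 d=0
t1.Δ1 a=1 clk=0 b=0 c=1 d=0
t2.Δ0 a=1 clk=0 b=0 c=1 d=0
t2.Δ1 a=1 clk=1 b=0 c=1 d=0
t2.Δ2 a=0 clk=1 b=0 c=1 d=0
t2.Δ3 a=0 clk=1 b=1 c=0 d=1
t2.Δ4 a=0 clk=1 b=1 c=1 d=0
t2.Δ5 a=0 clk=1 b=1 c=1 d=1
t3.Δ0 a=0 clk=1 b=1 c=1 d=1
t3.Δ1 a=0 clk=0 b=1 c=1 d=1
t4.Δ0 a=0 clk=0 b=1 c=1 d=1
t4.Δ1 a=0 clk=1 b=1 c=1 d=1
t4.Δ2 a=1 clk=1 b=1 c=1 d=1
t4.Δ3 a=1 clk=1 b=0 c=1 d=0
t5.Δ0 a=1 clk=1 b=0 c=1 d=0
t5.Δ1 a=1 clk=0 b=0 c=1 d=0
t6.Δ0 a=1 clk=0 b=0 c=1 d=0
t6.Δ1 a=1 clk=1 b=0 c=1 d=0
t6.Δ2 a=0 clk=1 b=0 c=1 d=0
t6.Δ3 a=0 clk=1 b=1 c=0 d=1
t6.Δ4 a=0 clk=1 b=1 c=1 d=0
t6.Δ5 a=0 clk=1 b=1 c=1 d=1
t7.Δ0 a=0 clk=1 b=1 c=1 d=1
t7.Δ1 a=0 clk=0 b=1 c=1 d=1
t8.Δ0 a=0 clk=0 b=1 c=1 d=1
t8.Δ1 a=0 clk=1 b=1 c=1 d=1
t8.Δ2 a=1 clk=1 b=1 c=1 d=1
t8.Δ3 a=1 clk=1 b=0 c=1 d=0
t9.Δ0 a=1 clk=1 b=0 c=1 d=0
t9.Δ1 a=1 clk=0 b=0 c=1 d=0
t10.Δ0 a=1 clk=0 b=0 c=1 d=0
t10.Δ1 a=1 clk=1 b=0 c=1 d=0
t10.Δ2 a=0 clk=1 b=0 c=1 d=0
t10.Δ3 a=0 clk=1 b=1 c=0 d=1
t10.Δ4 a=0 clk=1 b=1 c=1 d=0
t10.Δ5 a=0 clk=1 b=1 c=1 d=1
t11.Δ0 a=0 clk=1 b=1 c=1 d=1
t11.Δ1 a=0 clk=0 b=1 c=1 d=1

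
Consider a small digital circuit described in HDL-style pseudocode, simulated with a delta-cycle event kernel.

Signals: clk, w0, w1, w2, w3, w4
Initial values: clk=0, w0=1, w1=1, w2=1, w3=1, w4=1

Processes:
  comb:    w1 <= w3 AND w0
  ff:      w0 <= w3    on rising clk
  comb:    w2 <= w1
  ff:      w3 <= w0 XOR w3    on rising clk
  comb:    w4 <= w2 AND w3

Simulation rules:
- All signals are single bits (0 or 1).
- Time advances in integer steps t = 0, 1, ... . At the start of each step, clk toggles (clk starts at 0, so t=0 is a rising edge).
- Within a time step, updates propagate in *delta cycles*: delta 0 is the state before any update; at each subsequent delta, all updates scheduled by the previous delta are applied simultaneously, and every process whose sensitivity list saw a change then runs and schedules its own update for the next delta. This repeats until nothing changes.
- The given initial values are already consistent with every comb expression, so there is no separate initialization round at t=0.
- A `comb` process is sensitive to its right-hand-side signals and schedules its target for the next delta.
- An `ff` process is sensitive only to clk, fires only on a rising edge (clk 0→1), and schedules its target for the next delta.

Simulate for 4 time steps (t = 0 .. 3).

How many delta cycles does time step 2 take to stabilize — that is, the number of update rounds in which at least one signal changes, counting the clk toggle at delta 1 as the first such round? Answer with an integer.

2

[bits: w4,w0,clk,w2,w1,w3]
t=0: Δ0=110111 Δ1=111111 Δ2=111110 Δ3=011100 Δ4=011000 | 4Δ
t=1: Δ0=011000 Δ1=010000 | 1Δ
t=2: Δ0=010000 Δ1=011000 Δ2=001001 | 2Δ
t=3: Δ0=001001 Δ1=000001 | 1Δ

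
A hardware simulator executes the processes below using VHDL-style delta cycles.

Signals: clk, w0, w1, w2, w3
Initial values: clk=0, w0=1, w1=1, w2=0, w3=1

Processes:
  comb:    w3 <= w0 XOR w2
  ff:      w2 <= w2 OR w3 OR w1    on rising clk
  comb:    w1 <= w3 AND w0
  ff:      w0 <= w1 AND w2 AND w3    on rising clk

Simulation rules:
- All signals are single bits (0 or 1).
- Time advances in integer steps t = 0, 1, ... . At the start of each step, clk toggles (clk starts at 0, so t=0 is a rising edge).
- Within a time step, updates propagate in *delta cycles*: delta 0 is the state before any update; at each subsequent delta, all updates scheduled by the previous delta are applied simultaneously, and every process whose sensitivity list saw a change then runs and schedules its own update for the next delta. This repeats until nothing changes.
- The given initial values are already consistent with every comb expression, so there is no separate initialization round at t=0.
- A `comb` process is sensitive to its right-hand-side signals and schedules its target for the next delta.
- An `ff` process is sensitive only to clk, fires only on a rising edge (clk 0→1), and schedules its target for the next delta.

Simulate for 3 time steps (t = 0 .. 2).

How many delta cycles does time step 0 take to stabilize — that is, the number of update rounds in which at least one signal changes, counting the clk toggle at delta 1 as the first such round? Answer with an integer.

3

t0.Δ0 w2=0 w0=1 w3=1 clk=0 w1=1
t0.Δ1 w2=0 w0=1 w3=1 clk=1 w1=1
t0.Δ2 w2=1 w0=0 w3=1 clk=1 w1=1
t0.Δ3 w2=1 w0=0 w3=1 clk=1 w1=0
t1.Δ0 w2=1 w0=0 w3=1 clk=1 w1=0
t1.Δ1 w2=1 w0=0 w3=1 clk=0 w1=0
t2.Δ0 w2=1 w0=0 w3=1 clk=0 w1=0
t2.Δ1 w2=1 w0=0 w3=1 clk=1 w1=0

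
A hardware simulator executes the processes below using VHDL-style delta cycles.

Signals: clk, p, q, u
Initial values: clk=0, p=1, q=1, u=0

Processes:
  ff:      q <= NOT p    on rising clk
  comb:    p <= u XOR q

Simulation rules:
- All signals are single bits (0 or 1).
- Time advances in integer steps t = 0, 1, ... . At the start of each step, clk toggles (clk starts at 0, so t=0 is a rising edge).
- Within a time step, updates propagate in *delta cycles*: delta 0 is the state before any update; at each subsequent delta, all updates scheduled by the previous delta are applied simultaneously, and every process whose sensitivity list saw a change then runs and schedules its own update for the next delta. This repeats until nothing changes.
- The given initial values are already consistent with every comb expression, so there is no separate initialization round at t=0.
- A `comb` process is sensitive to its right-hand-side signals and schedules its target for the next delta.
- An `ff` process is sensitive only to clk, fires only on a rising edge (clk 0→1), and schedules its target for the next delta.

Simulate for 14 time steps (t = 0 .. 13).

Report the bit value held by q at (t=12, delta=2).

0

t0.Δ0 clk=0 p=1 q=1 u=0
t0.Δ1 clk=1 p=1 q=1 u=0
t0.Δ2 clk=1 p=1 q=0 u=0
t0.Δ3 clk=1 p=0 q=0 u=0
t1.Δ0 clk=1 p=0 q=0 u=0
t1.Δ1 clk=0 p=0 q=0 u=0
t2.Δ0 clk=0 p=0 q=0 u=0
t2.Δ1 clk=1 p=0 q=0 u=0
t2.Δ2 clk=1 p=0 q=1 u=0
t2.Δ3 clk=1 p=1 q=1 u=0
t3.Δ0 clk=1 p=1 q=1 u=0
t3.Δ1 clk=0 p=1 q=1 u=0
t4.Δ0 clk=0 p=1 q=1 u=0
t4.Δ1 clk=1 p=1 q=1 u=0
t4.Δ2 clk=1 p=1 q=0 u=0
t4.Δ3 clk=1 p=0 q=0 u=0
t5.Δ0 clk=1 p=0 q=0 u=0
t5.Δ1 clk=0 p=0 q=0 u=0
t6.Δ0 clk=0 p=0 q=0 u=0
t6.Δ1 clk=1 p=0 q=0 u=0
t6.Δ2 clk=1 p=0 q=1 u=0
t6.Δ3 clk=1 p=1 q=1 u=0
t7.Δ0 clk=1 p=1 q=1 u=0
t7.Δ1 clk=0 p=1 q=1 u=0
t8.Δ0 clk=0 p=1 q=1 u=0
t8.Δ1 clk=1 p=1 q=1 u=0
t8.Δ2 clk=1 p=1 q=0 u=0
t8.Δ3 clk=1 p=0 q=0 u=0
t9.Δ0 clk=1 p=0 q=0 u=0
t9.Δ1 clk=0 p=0 q=0 u=0
t10.Δ0 clk=0 p=0 q=0 u=0
t10.Δ1 clk=1 p=0 q=0 u=0
t10.Δ2 clk=1 p=0 q=1 u=0
t10.Δ3 clk=1 p=1 q=1 u=0
t11.Δ0 clk=1 p=1 q=1 u=0
t11.Δ1 clk=0 p=1 q=1 u=0
t12.Δ0 clk=0 p=1 q=1 u=0
t12.Δ1 clk=1 p=1 q=1 u=0
t12.Δ2 clk=1 p=1 q=0 u=0
t12.Δ3 clk=1 p=0 q=0 u=0
t13.Δ0 clk=1 p=0 q=0 u=0
t13.Δ1 clk=0 p=0 q=0 u=0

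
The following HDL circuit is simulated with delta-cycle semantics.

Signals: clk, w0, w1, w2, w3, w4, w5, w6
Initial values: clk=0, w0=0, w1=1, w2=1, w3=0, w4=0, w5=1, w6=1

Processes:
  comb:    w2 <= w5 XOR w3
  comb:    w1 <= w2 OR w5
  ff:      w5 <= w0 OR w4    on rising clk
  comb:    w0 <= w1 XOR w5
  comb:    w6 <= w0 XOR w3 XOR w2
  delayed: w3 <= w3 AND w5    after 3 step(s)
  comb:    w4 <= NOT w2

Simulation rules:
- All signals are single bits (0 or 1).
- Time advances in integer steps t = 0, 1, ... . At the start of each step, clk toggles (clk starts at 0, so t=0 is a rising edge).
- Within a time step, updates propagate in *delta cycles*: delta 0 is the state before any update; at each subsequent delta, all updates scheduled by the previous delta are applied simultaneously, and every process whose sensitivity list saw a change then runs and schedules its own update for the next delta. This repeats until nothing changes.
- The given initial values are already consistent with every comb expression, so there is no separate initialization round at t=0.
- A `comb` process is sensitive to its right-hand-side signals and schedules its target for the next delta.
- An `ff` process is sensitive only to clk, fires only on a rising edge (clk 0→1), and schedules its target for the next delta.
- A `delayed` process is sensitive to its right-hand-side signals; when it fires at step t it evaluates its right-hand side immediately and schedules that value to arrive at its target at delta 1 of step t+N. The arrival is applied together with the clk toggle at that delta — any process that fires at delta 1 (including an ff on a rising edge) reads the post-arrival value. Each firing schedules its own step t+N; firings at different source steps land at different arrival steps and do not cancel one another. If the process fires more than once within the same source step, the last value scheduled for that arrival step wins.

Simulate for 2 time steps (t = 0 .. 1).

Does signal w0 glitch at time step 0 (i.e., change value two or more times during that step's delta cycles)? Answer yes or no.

yes

t0.Δ0 w4=0 w2=1 clk=0 w1=1 w5=1 w0=0 w6=1 w3=0
t0.Δ1 w4=0 w2=1 clk=1 w1=1 w5=1 w0=0 w6=1 w3=0
t0.Δ2 w4=0 w2=1 clk=1 w1=1 w5=0 w0=0 w6=1 w3=0
t0.Δ3 w4=0 w2=0 clk=1 w1=1 w5=0 w0=1 w6=1 w3=0
t0.Δ4 w4=1 w2=0 clk=1 w1=0 w5=0 w0=1 w6=1 w3=0
t0.Δ5 w4=1 w2=0 clk=1 w1=0 w5=0 w0=0 w6=1 w3=0
t0.Δ6 w4=1 w2=0 clk=1 w1=0 w5=0 w0=0 w6=0 w3=0
t1.Δ0 w4=1 w2=0 clk=1 w1=0 w5=0 w0=0 w6=0 w3=0
t1.Δ1 w4=1 w2=0 clk=0 w1=0 w5=0 w0=0 w6=0 w3=0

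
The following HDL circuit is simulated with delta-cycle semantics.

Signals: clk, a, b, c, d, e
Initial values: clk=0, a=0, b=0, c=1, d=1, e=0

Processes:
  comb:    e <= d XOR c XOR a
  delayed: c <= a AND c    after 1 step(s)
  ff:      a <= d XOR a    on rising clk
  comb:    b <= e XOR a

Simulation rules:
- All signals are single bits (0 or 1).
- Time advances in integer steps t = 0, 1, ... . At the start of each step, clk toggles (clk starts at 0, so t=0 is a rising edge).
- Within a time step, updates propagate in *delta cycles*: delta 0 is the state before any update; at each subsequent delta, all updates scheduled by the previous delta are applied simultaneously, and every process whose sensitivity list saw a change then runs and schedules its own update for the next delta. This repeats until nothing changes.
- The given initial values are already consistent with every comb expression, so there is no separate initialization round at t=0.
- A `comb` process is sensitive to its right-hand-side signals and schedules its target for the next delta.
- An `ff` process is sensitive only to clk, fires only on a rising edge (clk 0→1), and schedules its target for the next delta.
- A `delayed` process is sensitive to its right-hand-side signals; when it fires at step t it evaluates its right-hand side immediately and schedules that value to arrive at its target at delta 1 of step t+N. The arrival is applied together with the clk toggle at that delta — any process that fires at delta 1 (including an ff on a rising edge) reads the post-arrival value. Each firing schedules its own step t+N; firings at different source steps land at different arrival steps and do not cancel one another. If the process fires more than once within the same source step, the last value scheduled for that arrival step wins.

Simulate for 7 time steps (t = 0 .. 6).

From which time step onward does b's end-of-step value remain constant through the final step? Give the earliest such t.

3

t0.Δ0 clk=0 c=1 a=0 b=0 e=0 d=1
t0.Δ1 clk=1 c=1 a=0 b=0 e=0 d=1
t0.Δ2 clk=1 c=1 a=1 b=0 e=0 d=1
t0.Δ3 clk=1 c=1 a=1 b=1 e=1 d=1
t0.Δ4 clk=1 c=1 a=1 b=0 e=1 d=1
t1.Δ0 clk=1 c=1 a=1 b=0 e=1 d=1
t1.Δ1 clk=0 c=1 a=1 b=0 e=1 d=1
t2.Δ0 clk=0 c=1 a=1 b=0 e=1 d=1
t2.Δ1 clk=1 c=1 a=1 b=0 e=1 d=1
t2.Δ2 clk=1 c=1 a=0 b=0 e=1 d=1
t2.Δ3 clk=1 c=1 a=0 b=1 e=0 d=1
t2.Δ4 clk=1 c=1 a=0 b=0 e=0 d=1
t3.Δ0 clk=1 c=1 a=0 b=0 e=0 d=1
t3.Δ1 clk=0 c=0 a=0 b=0 e=0 d=1
t3.Δ2 clk=0 c=0 a=0 b=0 e=1 d=1
t3.Δ3 clk=0 c=0 a=0 b=1 e=1 d=1
t4.Δ0 clk=0 c=0 a=0 b=1 e=1 d=1
t4.Δ1 clk=1 c=0 a=0 b=1 e=1 d=1
t4.Δ2 clk=1 c=0 a=1 b=1 e=1 d=1
t4.Δ3 clk=1 c=0 a=1 b=0 e=0 d=1
t4.Δ4 clk=1 c=0 a=1 b=1 e=0 d=1
t5.Δ0 clk=1 c=0 a=1 b=1 e=0 d=1
t5.Δ1 clk=0 c=0 a=1 b=1 e=0 d=1
t6.Δ0 clk=0 c=0 a=1 b=1 e=0 d=1
t6.Δ1 clk=1 c=0 a=1 b=1 e=0 d=1
t6.Δ2 clk=1 c=0 a=0 b=1 e=0 d=1
t6.Δ3 clk=1 c=0 a=0 b=0 e=1 d=1
t6.Δ4 clk=1 c=0 a=0 b=1 e=1 d=1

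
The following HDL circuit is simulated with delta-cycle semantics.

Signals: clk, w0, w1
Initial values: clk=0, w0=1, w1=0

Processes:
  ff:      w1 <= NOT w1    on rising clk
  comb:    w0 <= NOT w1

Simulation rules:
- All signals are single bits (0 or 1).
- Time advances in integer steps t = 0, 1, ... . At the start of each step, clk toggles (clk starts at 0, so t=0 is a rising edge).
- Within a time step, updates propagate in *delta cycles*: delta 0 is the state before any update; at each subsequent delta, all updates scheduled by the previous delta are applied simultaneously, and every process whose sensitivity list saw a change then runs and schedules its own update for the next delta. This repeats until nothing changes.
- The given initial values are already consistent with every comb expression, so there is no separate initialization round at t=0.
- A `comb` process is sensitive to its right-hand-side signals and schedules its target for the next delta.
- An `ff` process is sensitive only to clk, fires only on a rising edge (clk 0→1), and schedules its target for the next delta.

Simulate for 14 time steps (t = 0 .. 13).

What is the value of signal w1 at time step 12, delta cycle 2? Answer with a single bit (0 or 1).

t0.Δ0 w1=0 clk=0 w0=1
t0.Δ1 w1=0 clk=1 w0=1
t0.Δ2 w1=1 clk=1 w0=1
t0.Δ3 w1=1 clk=1 w0=0
t1.Δ0 w1=1 clk=1 w0=0
t1.Δ1 w1=1 clk=0 w0=0
t2.Δ0 w1=1 clk=0 w0=0
t2.Δ1 w1=1 clk=1 w0=0
t2.Δ2 w1=0 clk=1 w0=0
t2.Δ3 w1=0 clk=1 w0=1
t3.Δ0 w1=0 clk=1 w0=1
t3.Δ1 w1=0 clk=0 w0=1
t4.Δ0 w1=0 clk=0 w0=1
t4.Δ1 w1=0 clk=1 w0=1
t4.Δ2 w1=1 clk=1 w0=1
t4.Δ3 w1=1 clk=1 w0=0
t5.Δ0 w1=1 clk=1 w0=0
t5.Δ1 w1=1 clk=0 w0=0
t6.Δ0 w1=1 clk=0 w0=0
t6.Δ1 w1=1 clk=1 w0=0
t6.Δ2 w1=0 clk=1 w0=0
t6.Δ3 w1=0 clk=1 w0=1
t7.Δ0 w1=0 clk=1 w0=1
t7.Δ1 w1=0 clk=0 w0=1
t8.Δ0 w1=0 clk=0 w0=1
t8.Δ1 w1=0 clk=1 w0=1
t8.Δ2 w1=1 clk=1 w0=1
t8.Δ3 w1=1 clk=1 w0=0
t9.Δ0 w1=1 clk=1 w0=0
t9.Δ1 w1=1 clk=0 w0=0
t10.Δ0 w1=1 clk=0 w0=0
t10.Δ1 w1=1 clk=1 w0=0
t10.Δ2 w1=0 clk=1 w0=0
t10.Δ3 w1=0 clk=1 w0=1
t11.Δ0 w1=0 clk=1 w0=1
t11.Δ1 w1=0 clk=0 w0=1
t12.Δ0 w1=0 clk=0 w0=1
t12.Δ1 w1=0 clk=1 w0=1
t12.Δ2 w1=1 clk=1 w0=1
t12.Δ3 w1=1 clk=1 w0=0
t13.Δ0 w1=1 clk=1 w0=0
t13.Δ1 w1=1 clk=0 w0=0

1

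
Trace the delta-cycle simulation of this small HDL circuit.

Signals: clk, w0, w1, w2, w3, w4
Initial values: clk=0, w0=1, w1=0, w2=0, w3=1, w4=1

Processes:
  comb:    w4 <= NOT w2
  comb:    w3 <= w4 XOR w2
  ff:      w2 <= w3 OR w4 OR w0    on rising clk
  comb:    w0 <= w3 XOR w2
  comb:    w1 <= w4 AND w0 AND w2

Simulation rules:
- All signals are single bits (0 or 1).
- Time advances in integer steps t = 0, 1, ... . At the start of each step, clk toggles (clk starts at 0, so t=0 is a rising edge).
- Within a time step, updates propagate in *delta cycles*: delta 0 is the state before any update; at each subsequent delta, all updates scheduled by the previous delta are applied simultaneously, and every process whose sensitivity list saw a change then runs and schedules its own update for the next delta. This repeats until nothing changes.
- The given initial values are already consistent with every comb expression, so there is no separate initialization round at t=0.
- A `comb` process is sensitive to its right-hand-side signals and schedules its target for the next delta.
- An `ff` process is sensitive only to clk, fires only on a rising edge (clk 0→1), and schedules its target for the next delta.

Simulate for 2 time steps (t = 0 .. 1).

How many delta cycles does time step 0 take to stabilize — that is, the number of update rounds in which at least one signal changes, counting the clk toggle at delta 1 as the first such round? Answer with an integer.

t0.Δ0 clk=0 w2=0 w0=1 w3=1 w4=1 w1=0
t0.Δ1 clk=1 w2=0 w0=1 w3=1 w4=1 w1=0
t0.Δ2 clk=1 w2=1 w0=1 w3=1 w4=1 w1=0
t0.Δ3 clk=1 w2=1 w0=0 w3=0 w4=0 w1=1
t0.Δ4 clk=1 w2=1 w0=1 w3=1 w4=0 w1=0
t0.Δ5 clk=1 w2=1 w0=0 w3=1 w4=0 w1=0
t1.Δ0 clk=1 w2=1 w0=0 w3=1 w4=0 w1=0
t1.Δ1 clk=0 w2=1 w0=0 w3=1 w4=0 w1=0

5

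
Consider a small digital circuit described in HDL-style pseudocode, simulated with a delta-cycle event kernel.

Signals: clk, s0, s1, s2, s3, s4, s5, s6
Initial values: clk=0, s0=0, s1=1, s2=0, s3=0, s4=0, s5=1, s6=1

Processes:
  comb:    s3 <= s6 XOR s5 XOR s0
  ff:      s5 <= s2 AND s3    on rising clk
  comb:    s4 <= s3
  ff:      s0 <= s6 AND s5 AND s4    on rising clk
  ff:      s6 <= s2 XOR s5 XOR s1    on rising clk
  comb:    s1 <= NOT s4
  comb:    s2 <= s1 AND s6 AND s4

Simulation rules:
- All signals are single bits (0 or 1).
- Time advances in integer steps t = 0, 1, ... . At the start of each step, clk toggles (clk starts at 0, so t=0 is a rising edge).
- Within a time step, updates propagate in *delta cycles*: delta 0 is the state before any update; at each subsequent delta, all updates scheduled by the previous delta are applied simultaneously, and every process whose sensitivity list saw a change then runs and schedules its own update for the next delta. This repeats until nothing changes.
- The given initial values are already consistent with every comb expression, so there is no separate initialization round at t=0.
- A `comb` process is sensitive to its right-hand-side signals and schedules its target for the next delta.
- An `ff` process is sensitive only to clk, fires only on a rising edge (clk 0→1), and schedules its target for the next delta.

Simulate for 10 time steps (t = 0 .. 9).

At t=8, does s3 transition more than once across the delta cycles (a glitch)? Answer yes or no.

no

t0.Δ0 s3=0 s1=1 s2=0 s4=0 s5=1 clk=0 s6=1 s0=0
t0.Δ1 s3=0 s1=1 s2=0 s4=0 s5=1 clk=1 s6=1 s0=0
t0.Δ2 s3=0 s1=1 s2=0 s4=0 s5=0 clk=1 s6=0 s0=0
t1.Δ0 s3=0 s1=1 s2=0 s4=0 s5=0 clk=1 s6=0 s0=0
t1.Δ1 s3=0 s1=1 s2=0 s4=0 s5=0 clk=0 s6=0 s0=0
t2.Δ0 s3=0 s1=1 s2=0 s4=0 s5=0 clk=0 s6=0 s0=0
t2.Δ1 s3=0 s1=1 s2=0 s4=0 s5=0 clk=1 s6=0 s0=0
t2.Δ2 s3=0 s1=1 s2=0 s4=0 s5=0 clk=1 s6=1 s0=0
t2.Δ3 s3=1 s1=1 s2=0 s4=0 s5=0 clk=1 s6=1 s0=0
t2.Δ4 s3=1 s1=1 s2=0 s4=1 s5=0 clk=1 s6=1 s0=0
t2.Δ5 s3=1 s1=0 s2=1 s4=1 s5=0 clk=1 s6=1 s0=0
t2.Δ6 s3=1 s1=0 s2=0 s4=1 s5=0 clk=1 s6=1 s0=0
t3.Δ0 s3=1 s1=0 s2=0 s4=1 s5=0 clk=1 s6=1 s0=0
t3.Δ1 s3=1 s1=0 s2=0 s4=1 s5=0 clk=0 s6=1 s0=0
t4.Δ0 s3=1 s1=0 s2=0 s4=1 s5=0 clk=0 s6=1 s0=0
t4.Δ1 s3=1 s1=0 s2=0 s4=1 s5=0 clk=1 s6=1 s0=0
t4.Δ2 s3=1 s1=0 s2=0 s4=1 s5=0 clk=1 s6=0 s0=0
t4.Δ3 s3=0 s1=0 s2=0 s4=1 s5=0 clk=1 s6=0 s0=0
t4.Δ4 s3=0 s1=0 s2=0 s4=0 s5=0 clk=1 s6=0 s0=0
t4.Δ5 s3=0 s1=1 s2=0 s4=0 s5=0 clk=1 s6=0 s0=0
t5.Δ0 s3=0 s1=1 s2=0 s4=0 s5=0 clk=1 s6=0 s0=0
t5.Δ1 s3=0 s1=1 s2=0 s4=0 s5=0 clk=0 s6=0 s0=0
t6.Δ0 s3=0 s1=1 s2=0 s4=0 s5=0 clk=0 s6=0 s0=0
t6.Δ1 s3=0 s1=1 s2=0 s4=0 s5=0 clk=1 s6=0 s0=0
t6.Δ2 s3=0 s1=1 s2=0 s4=0 s5=0 clk=1 s6=1 s0=0
t6.Δ3 s3=1 s1=1 s2=0 s4=0 s5=0 clk=1 s6=1 s0=0
t6.Δ4 s3=1 s1=1 s2=0 s4=1 s5=0 clk=1 s6=1 s0=0
t6.Δ5 s3=1 s1=0 s2=1 s4=1 s5=0 clk=1 s6=1 s0=0
t6.Δ6 s3=1 s1=0 s2=0 s4=1 s5=0 clk=1 s6=1 s0=0
t7.Δ0 s3=1 s1=0 s2=0 s4=1 s5=0 clk=1 s6=1 s0=0
t7.Δ1 s3=1 s1=0 s2=0 s4=1 s5=0 clk=0 s6=1 s0=0
t8.Δ0 s3=1 s1=0 s2=0 s4=1 s5=0 clk=0 s6=1 s0=0
t8.Δ1 s3=1 s1=0 s2=0 s4=1 s5=0 clk=1 s6=1 s0=0
t8.Δ2 s3=1 s1=0 s2=0 s4=1 s5=0 clk=1 s6=0 s0=0
t8.Δ3 s3=0 s1=0 s2=0 s4=1 s5=0 clk=1 s6=0 s0=0
t8.Δ4 s3=0 s1=0 s2=0 s4=0 s5=0 clk=1 s6=0 s0=0
t8.Δ5 s3=0 s1=1 s2=0 s4=0 s5=0 clk=1 s6=0 s0=0
t9.Δ0 s3=0 s1=1 s2=0 s4=0 s5=0 clk=1 s6=0 s0=0
t9.Δ1 s3=0 s1=1 s2=0 s4=0 s5=0 clk=0 s6=0 s0=0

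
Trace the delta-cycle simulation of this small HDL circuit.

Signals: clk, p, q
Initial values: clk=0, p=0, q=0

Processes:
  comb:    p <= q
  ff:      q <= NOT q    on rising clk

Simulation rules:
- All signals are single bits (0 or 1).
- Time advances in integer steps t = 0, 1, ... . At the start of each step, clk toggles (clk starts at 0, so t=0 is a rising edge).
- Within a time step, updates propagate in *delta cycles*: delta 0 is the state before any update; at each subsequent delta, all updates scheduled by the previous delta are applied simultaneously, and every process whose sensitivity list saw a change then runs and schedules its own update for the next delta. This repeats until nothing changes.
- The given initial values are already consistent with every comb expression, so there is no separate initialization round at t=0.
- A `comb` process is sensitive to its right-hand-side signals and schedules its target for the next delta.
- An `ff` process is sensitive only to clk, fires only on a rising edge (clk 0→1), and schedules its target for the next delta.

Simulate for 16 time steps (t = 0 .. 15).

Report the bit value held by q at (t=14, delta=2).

[bits: q,p,clk]
t=0: Δ0=000 Δ1=001 Δ2=101 Δ3=111 | 3Δ
t=1: Δ0=111 Δ1=110 | 1Δ
t=2: Δ0=110 Δ1=111 Δ2=011 Δ3=001 | 3Δ
t=3: Δ0=001 Δ1=000 | 1Δ
t=4: Δ0=000 Δ1=001 Δ2=101 Δ3=111 | 3Δ
t=5: Δ0=111 Δ1=110 | 1Δ
t=6: Δ0=110 Δ1=111 Δ2=011 Δ3=001 | 3Δ
t=7: Δ0=001 Δ1=000 | 1Δ
t=8: Δ0=000 Δ1=001 Δ2=101 Δ3=111 | 3Δ
t=9: Δ0=111 Δ1=110 | 1Δ
t=10: Δ0=110 Δ1=111 Δ2=011 Δ3=001 | 3Δ
t=11: Δ0=001 Δ1=000 | 1Δ
t=12: Δ0=000 Δ1=001 Δ2=101 Δ3=111 | 3Δ
t=13: Δ0=111 Δ1=110 | 1Δ
t=14: Δ0=110 Δ1=111 Δ2=011 Δ3=001 | 3Δ
t=15: Δ0=001 Δ1=000 | 1Δ

0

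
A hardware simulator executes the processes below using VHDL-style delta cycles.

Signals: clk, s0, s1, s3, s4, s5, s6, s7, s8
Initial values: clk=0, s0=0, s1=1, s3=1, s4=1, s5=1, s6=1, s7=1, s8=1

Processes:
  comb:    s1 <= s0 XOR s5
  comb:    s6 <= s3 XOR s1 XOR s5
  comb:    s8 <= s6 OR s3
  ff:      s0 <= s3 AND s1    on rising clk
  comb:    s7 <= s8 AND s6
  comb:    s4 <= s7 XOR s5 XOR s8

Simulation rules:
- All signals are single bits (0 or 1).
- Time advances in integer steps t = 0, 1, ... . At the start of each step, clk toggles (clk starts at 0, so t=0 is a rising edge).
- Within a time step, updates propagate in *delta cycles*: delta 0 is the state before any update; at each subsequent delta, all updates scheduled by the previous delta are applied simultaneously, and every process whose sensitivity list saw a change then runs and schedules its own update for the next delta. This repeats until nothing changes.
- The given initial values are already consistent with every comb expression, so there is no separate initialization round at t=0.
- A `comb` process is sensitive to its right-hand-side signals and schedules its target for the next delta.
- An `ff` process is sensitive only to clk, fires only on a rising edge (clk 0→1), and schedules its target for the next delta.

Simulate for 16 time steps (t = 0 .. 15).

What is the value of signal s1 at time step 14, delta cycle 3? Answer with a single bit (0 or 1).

1

t=0 Δ0: s4=1 s5=1 s8=1 s0=0 s1=1 s6=1 s3=1 clk=0 s7=1
  Δ1: clk:0→1
  Δ2: s0:0→1
  Δ3: s1:1→0
  Δ4: s6:1→0
  Δ5: s7:1→0
  Δ6: s4:1→0
  (6Δ to stable)
t=1 Δ0: s4=0 s5=1 s8=1 s0=1 s1=0 s6=0 s3=1 clk=1 s7=0
  Δ1: clk:1→0
  (1Δ to stable)
t=2 Δ0: s4=0 s5=1 s8=1 s0=1 s1=0 s6=0 s3=1 clk=0 s7=0
  Δ1: clk:0→1
  Δ2: s0:1→0
  Δ3: s1:0→1
  Δ4: s6:0→1
  Δ5: s7:0→1
  Δ6: s4:0→1
  (6Δ to stable)
t=3 Δ0: s4=1 s5=1 s8=1 s0=0 s1=1 s6=1 s3=1 clk=1 s7=1
  Δ1: clk:1→0
  (1Δ to stable)
t=4 Δ0: s4=1 s5=1 s8=1 s0=0 s1=1 s6=1 s3=1 clk=0 s7=1
  Δ1: clk:0→1
  Δ2: s0:0→1
  Δ3: s1:1→0
  Δ4: s6:1→0
  Δ5: s7:1→0
  Δ6: s4:1→0
  (6Δ to stable)
t=5 Δ0: s4=0 s5=1 s8=1 s0=1 s1=0 s6=0 s3=1 clk=1 s7=0
  Δ1: clk:1→0
  (1Δ to stable)
t=6 Δ0: s4=0 s5=1 s8=1 s0=1 s1=0 s6=0 s3=1 clk=0 s7=0
  Δ1: clk:0→1
  Δ2: s0:1→0
  Δ3: s1:0→1
  Δ4: s6:0→1
  Δ5: s7:0→1
  Δ6: s4:0→1
  (6Δ to stable)
t=7 Δ0: s4=1 s5=1 s8=1 s0=0 s1=1 s6=1 s3=1 clk=1 s7=1
  Δ1: clk:1→0
  (1Δ to stable)
t=8 Δ0: s4=1 s5=1 s8=1 s0=0 s1=1 s6=1 s3=1 clk=0 s7=1
  Δ1: clk:0→1
  Δ2: s0:0→1
  Δ3: s1:1→0
  Δ4: s6:1→0
  Δ5: s7:1→0
  Δ6: s4:1→0
  (6Δ to stable)
t=9 Δ0: s4=0 s5=1 s8=1 s0=1 s1=0 s6=0 s3=1 clk=1 s7=0
  Δ1: clk:1→0
  (1Δ to stable)
t=10 Δ0: s4=0 s5=1 s8=1 s0=1 s1=0 s6=0 s3=1 clk=0 s7=0
  Δ1: clk:0→1
  Δ2: s0:1→0
  Δ3: s1:0→1
  Δ4: s6:0→1
  Δ5: s7:0→1
  Δ6: s4:0→1
  (6Δ to stable)
t=11 Δ0: s4=1 s5=1 s8=1 s0=0 s1=1 s6=1 s3=1 clk=1 s7=1
  Δ1: clk:1→0
  (1Δ to stable)
t=12 Δ0: s4=1 s5=1 s8=1 s0=0 s1=1 s6=1 s3=1 clk=0 s7=1
  Δ1: clk:0→1
  Δ2: s0:0→1
  Δ3: s1:1→0
  Δ4: s6:1→0
  Δ5: s7:1→0
  Δ6: s4:1→0
  (6Δ to stable)
t=13 Δ0: s4=0 s5=1 s8=1 s0=1 s1=0 s6=0 s3=1 clk=1 s7=0
  Δ1: clk:1→0
  (1Δ to stable)
t=14 Δ0: s4=0 s5=1 s8=1 s0=1 s1=0 s6=0 s3=1 clk=0 s7=0
  Δ1: clk:0→1
  Δ2: s0:1→0
  Δ3: s1:0→1
  Δ4: s6:0→1
  Δ5: s7:0→1
  Δ6: s4:0→1
  (6Δ to stable)
t=15 Δ0: s4=1 s5=1 s8=1 s0=0 s1=1 s6=1 s3=1 clk=1 s7=1
  Δ1: clk:1→0
  (1Δ to stable)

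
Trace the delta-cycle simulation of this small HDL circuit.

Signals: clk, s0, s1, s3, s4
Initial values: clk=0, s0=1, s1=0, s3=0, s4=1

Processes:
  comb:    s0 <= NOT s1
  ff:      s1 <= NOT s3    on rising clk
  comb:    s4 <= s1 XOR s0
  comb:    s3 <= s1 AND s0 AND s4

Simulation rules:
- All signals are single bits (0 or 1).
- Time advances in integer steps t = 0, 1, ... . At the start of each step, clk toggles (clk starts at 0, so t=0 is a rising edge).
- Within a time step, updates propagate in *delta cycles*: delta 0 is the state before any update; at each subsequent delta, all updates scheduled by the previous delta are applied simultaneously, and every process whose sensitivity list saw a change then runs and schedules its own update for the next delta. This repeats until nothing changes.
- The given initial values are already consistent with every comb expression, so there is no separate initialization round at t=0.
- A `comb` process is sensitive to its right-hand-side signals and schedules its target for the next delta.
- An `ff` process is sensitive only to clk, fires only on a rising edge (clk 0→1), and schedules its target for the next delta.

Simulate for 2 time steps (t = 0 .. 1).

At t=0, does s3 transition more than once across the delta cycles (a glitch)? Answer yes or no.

yes

t=0 Δ0: s0=1 s1=0 clk=0 s3=0 s4=1
  Δ1: clk:0→1
  Δ2: s1:0→1
  Δ3: s0:1→0, s3:0→1, s4:1→0
  Δ4: s3:1→0, s4:0→1
  (4Δ to stable)
t=1 Δ0: s0=0 s1=1 clk=1 s3=0 s4=1
  Δ1: clk:1→0
  (1Δ to stable)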